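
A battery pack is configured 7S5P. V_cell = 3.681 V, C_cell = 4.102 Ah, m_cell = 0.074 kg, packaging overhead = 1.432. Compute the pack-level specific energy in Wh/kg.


Step 1: V_pack = 7 * 3.681 = 25.767 V
Step 2: C_pack = 5 * 4.102 = 20.51 Ah
Step 3: E_pack = V_pack * C_pack = 25.767 * 20.51 = 528.48 Wh
Step 4: m_pack = 7 * 5 * 0.074 * 1.432 = 3.7089 kg
Step 5: ED = E_pack / m_pack = 528.48 / 3.7089 = 142.5 Wh/kg

142.5 Wh/kg


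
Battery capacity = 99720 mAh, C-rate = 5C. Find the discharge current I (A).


Convert: capacity = 99720 mAh = 99.72 Ah
I = C_rate * capacity = 5 * 99.72 = 498.6 A

498.6 A


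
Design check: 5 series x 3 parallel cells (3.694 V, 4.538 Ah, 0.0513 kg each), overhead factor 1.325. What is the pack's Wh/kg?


Step 1: V_pack = 5 * 3.694 = 18.47 V
Step 2: C_pack = 3 * 4.538 = 13.614 Ah
Step 3: E_pack = V_pack * C_pack = 18.47 * 13.614 = 251.45 Wh
Step 4: m_pack = 5 * 3 * 0.0513 * 1.325 = 1.0196 kg
Step 5: ED = E_pack / m_pack = 251.45 / 1.0196 = 246.6 Wh/kg

246.6 Wh/kg


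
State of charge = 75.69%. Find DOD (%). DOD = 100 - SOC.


DOD = 100 - SOC = 100 - 75.69 = 24.31%

24.31%


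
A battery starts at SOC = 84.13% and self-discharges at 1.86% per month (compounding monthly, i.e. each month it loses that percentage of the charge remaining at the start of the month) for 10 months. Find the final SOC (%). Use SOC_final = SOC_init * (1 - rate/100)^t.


decay = (1 - 1.86/100)^10 = 0.82882
SOC_final = 84.13 * 0.82882 = 69.73%

69.73%


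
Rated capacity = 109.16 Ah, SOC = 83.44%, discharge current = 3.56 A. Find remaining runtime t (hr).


Step 1: remaining = SOC/100 * C_total = 83.44/100 * 109.16 = 91.083 Ah
Step 2: t = remaining / I = 91.083 / 3.56 = 25.59 hr

25.59 hr


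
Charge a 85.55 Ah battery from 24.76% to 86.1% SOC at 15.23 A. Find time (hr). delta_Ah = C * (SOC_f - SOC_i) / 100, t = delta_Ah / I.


delta_Ah = 85.55 * (86.1 - 24.76) / 100 = 52.476 Ah
t = delta_Ah / I = 52.476 / 15.23 = 3.446 hr

3.446 hr


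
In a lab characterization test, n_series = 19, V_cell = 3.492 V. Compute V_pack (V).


V_pack = n * V_cell = 19 * 3.492 = 66.348 V

66.348 V


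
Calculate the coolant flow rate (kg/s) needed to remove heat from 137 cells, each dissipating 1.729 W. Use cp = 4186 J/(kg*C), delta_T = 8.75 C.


Step 1: Total heat Q = 137 * 1.729 W = 236.87 W
Step 2: denom = cp * dT = 4186 * 8.75 = 36628
Step 3: m_dot = 236.87 / 36628 = 0.006467 kg/s

0.006467 kg/s


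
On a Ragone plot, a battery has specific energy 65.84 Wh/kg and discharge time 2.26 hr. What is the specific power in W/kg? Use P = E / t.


P_specific = E / t = 65.84 / 2.26 = 29.13 W/kg

29.13 W/kg


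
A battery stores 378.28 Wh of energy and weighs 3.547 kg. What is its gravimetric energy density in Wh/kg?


Specific energy = 378.28 Wh / 3.547 kg = 106.6 Wh/kg

106.6 Wh/kg


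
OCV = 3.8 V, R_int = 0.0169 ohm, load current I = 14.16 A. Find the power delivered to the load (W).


Step 1: V_terminal = OCV - I*R = 3.8 - 14.16 * 0.0169 = 3.5607 V
Step 2: P_out = V_terminal * I = 3.5607 * 14.16 = 50.42 W

50.42 W


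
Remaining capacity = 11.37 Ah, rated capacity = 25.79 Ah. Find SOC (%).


SOC% = 11.37 / 25.79 * 100 = 44.09%

44.09%


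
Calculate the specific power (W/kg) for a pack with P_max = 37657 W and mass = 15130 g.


Convert: m = 15130 g = 15.13 kg
SP = P / m = 37657 / 15.13 = 2489 W/kg

2489 W/kg


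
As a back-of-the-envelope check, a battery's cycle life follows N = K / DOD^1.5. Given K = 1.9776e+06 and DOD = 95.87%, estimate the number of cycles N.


DOD^1.5 = 938.69
N = K / DOD^1.5 = 1.9776e+06 / 938.69 = 2107

2107 cycles


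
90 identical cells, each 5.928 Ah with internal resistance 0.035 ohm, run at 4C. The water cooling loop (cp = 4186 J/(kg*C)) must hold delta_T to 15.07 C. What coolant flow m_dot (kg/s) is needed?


Step 1: I = 4 * 5.928 = 23.712 A
Step 2: Q_cell = I^2 * R = 23.712^2 * 0.035 = 19.679 W
Step 3: Q_total = 90 * 19.679 = 1771.1 W
Step 4: m_dot = Q_total / (cp * dT) = 1771.1 / (4186 * 15.07) = 0.02808 kg/s

0.02808 kg/s


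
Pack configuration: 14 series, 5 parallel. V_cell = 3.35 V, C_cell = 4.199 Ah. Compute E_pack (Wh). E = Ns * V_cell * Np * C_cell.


V_pack = 14 * 3.35 = 46.9 V
C_pack = 5 * 4.199 = 20.995 Ah
E = V_pack * C_pack = 46.9 * 20.995 = 984.7 Wh

984.7 Wh


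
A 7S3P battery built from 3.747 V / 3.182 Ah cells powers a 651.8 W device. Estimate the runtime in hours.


Step 1: E_pack = Ns * V_cell * Np * C_cell = 7 * 3.747 * 3 * 3.182 = 250.38 Wh
Step 2: t = E_pack / P = 250.38 / 651.8 = 0.3841 hr

0.3841 hr


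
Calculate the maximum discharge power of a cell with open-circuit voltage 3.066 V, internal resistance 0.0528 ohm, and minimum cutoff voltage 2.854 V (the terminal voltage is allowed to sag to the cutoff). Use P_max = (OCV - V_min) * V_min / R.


dV = OCV - V_min = 0.212 V (so I_max = dV / R)
P_max = dV * V_min / R = 0.212 * 2.854 / 0.0528 = 11.46 W

11.46 W


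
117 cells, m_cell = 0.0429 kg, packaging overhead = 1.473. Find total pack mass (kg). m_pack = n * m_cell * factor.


Cell mass sum = 117 * 0.0429 = 5.0193 kg
With overhead 1.473: m_pack = 5.0193 * 1.473 = 7.393 kg

7.393 kg


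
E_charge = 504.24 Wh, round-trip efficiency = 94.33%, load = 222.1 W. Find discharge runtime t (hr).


Step 1: E_discharge = eta/100 * E_charge = 94.33/100 * 504.24 = 475.65 Wh
Step 2: t = E_discharge / P = 475.65 / 222.1 = 2.142 hr

2.142 hr


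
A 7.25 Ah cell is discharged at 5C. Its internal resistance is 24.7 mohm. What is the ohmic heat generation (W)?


Convert: R = 24.7 mohm = 0.0247 ohm
Step 1: I = C_rate * capacity = 5 * 7.25 = 36.25 A
Step 2: Q = I^2 * R = 36.25^2 * 0.0247 = 1314.1 * 0.0247 = 32.46 W

32.46 W


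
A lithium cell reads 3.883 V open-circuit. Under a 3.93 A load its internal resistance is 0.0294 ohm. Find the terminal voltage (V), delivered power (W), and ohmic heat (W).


Step 1: V_terminal = OCV - I*R = 3.883 - 3.93 * 0.0294 = 3.7675 V
Step 2: P_out = V_terminal * I = 3.7675 * 3.93 = 14.81 W
Step 3: Q = I^2 * R = 3.93^2 * 0.0294 = 0.4541 W

V=3.7675 V, P=14.81 W, Q=0.4541 W


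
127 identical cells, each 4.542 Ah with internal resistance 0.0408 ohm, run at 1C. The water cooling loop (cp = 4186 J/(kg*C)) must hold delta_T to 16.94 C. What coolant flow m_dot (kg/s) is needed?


Step 1: I = 1 * 4.542 = 4.542 A
Step 2: Q_cell = I^2 * R = 4.542^2 * 0.0408 = 0.84169 W
Step 3: Q_total = 127 * 0.84169 = 106.89 W
Step 4: m_dot = Q_total / (cp * dT) = 106.89 / (4186 * 16.94) = 0.001507 kg/s

0.001507 kg/s


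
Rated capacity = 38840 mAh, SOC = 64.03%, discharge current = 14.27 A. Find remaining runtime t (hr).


Convert: C_total = 38840 mAh = 38.84 Ah
Step 1: remaining = SOC/100 * C_total = 64.03/100 * 38.84 = 24.869 Ah
Step 2: t = remaining / I = 24.869 / 14.27 = 1.743 hr

1.743 hr


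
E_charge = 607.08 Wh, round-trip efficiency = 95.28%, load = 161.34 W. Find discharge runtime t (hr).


Step 1: E_discharge = eta/100 * E_charge = 95.28/100 * 607.08 = 578.43 Wh
Step 2: t = E_discharge / P = 578.43 / 161.34 = 3.585 hr

3.585 hr


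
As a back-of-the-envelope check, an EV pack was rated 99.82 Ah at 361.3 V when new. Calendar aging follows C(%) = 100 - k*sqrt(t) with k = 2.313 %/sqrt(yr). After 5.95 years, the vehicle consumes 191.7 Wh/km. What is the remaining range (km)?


Step 1: capacity retention = 100 - 2.313 * sqrt(5.95) = 100 - 2.313 * 2.4393 = 94.358%
Step 2: C_now = 99.82 * 94.358/100 = 94.188 Ah
Step 3: E_pack = V * C_now = 361.3 * 94.188 = 34030 Wh
Step 4: range = E_pack / consumption = 34030 / 191.7 = 177.5 km

177.5 km


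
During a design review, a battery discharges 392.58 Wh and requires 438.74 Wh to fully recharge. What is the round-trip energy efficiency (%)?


eta_e = E_dis / E_chg * 100 = 392.58 / 438.74 * 100 = 89.48%

89.48%


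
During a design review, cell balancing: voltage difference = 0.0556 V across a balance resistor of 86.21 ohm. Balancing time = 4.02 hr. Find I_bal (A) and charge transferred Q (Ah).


I_bal = dV / R = 0.0556 / 86.21 = 6.4494e-04 A
Q = I_bal * t = 6.4494e-04 * 4.02 = 0.002593 Ah

I=6.4494e-04 A, Q=0.002593 Ah


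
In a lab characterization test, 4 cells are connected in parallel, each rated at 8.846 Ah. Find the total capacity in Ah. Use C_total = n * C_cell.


C_total = 4 * 8.846 = 35.384 Ah

35.384 Ah


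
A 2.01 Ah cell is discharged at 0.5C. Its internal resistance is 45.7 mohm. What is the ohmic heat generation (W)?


Convert: R = 45.7 mohm = 0.0457 ohm
Step 1: I = C_rate * capacity = 0.5 * 2.01 = 1.005 A
Step 2: Q = I^2 * R = 1.005^2 * 0.0457 = 1.01 * 0.0457 = 0.04616 W

0.04616 W


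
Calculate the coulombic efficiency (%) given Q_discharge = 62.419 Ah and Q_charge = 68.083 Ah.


eta_c = Q_dis / Q_chg * 100 = 62.419 / 68.083 * 100 = 91.68%

91.68%


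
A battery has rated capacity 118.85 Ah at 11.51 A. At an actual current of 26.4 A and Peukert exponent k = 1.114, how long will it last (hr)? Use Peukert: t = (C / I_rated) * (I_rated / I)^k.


t_rated = C / I_rated = 118.85 / 11.51 = 10.326 hr
(I_rated/I)^k = (0.43598)^1.114 = 0.39661
t = t_rated * (I_rated/I)^k = 10.326 * 0.39661 = 4.095 hr

4.095 hr


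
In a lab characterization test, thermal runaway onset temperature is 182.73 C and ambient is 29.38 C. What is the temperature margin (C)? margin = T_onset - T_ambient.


margin = T_onset - T_ambient = 182.73 - 29.38 = 153.35 C

153.35 C


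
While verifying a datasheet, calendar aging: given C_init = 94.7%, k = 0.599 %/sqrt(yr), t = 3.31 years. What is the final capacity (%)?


sqrt(t) = sqrt(3.31) = 1.8193
C_final = 94.7 - 0.599 * 1.8193 = 93.61%

93.61%


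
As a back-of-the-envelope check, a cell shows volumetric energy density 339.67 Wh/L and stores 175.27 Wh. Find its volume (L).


V = E / ED = 175.27 / 339.67 = 0.5160 L

0.5160 L


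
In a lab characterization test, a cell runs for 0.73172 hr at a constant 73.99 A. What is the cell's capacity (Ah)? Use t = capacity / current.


C = I * t = 73.99 * 0.73172 = 54.14 Ah

54.14 Ah


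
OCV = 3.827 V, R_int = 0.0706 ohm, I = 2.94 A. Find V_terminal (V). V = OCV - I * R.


IR drop = 2.94 * 0.0706 = 0.20756 V
V = 3.827 - 0.20756 = 3.619 V

3.619 V


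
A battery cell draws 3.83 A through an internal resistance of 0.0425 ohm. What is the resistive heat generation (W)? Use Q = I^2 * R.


I^2 = 14.669
Q = 14.669 * 0.0425 = 0.6234 W

0.6234 W


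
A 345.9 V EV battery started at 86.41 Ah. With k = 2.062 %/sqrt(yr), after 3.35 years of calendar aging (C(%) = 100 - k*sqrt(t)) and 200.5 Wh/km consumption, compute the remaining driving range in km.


Step 1: capacity retention = 100 - 2.062 * sqrt(3.35) = 100 - 2.062 * 1.8303 = 96.226%
Step 2: C_now = 86.41 * 96.226/100 = 83.149 Ah
Step 3: E_pack = V * C_now = 345.9 * 83.149 = 28761 Wh
Step 4: range = E_pack / consumption = 28761 / 200.5 = 143.4 km

143.4 km


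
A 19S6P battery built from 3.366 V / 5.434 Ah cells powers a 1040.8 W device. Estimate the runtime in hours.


Step 1: E_pack = Ns * V_cell * Np * C_cell = 19 * 3.366 * 6 * 5.434 = 2085.2 Wh
Step 2: t = E_pack / P = 2085.2 / 1040.8 = 2.003 hr

2.003 hr


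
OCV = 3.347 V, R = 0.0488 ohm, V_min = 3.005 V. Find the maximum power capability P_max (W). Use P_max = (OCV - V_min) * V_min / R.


P_max = (OCV - V_min) * V_min / R = (3.347 - 3.005) * 3.005 / 0.0488 = 0.342 * 3.005 / 0.0488 = 21.06 W

21.06 W


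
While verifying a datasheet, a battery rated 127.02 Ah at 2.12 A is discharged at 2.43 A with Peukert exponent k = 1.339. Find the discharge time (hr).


t_rated = C / I_rated = 127.02 / 2.12 = 59.915 hr
(I_rated/I)^k = (0.87243)^1.339 = 0.83299
t = t_rated * (I_rated/I)^k = 59.915 * 0.83299 = 49.91 hr

49.91 hr


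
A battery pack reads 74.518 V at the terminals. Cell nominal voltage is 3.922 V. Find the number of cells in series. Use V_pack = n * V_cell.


Rearranging: n = V_pack / V_cell = 74.518 / 3.922 = 19 cells

19


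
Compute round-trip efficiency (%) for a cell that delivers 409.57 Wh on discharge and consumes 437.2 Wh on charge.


eta_e = E_dis / E_chg * 100 = 409.57 / 437.2 * 100 = 93.68%

93.68%


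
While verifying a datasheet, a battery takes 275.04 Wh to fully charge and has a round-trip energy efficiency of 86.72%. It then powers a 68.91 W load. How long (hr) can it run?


Step 1: E_discharge = eta/100 * E_charge = 86.72/100 * 275.04 = 238.51 Wh
Step 2: t = E_discharge / P = 238.51 / 68.91 = 3.461 hr

3.461 hr


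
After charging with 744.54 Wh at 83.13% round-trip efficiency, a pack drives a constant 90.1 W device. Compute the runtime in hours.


Step 1: E_discharge = eta/100 * E_charge = 83.13/100 * 744.54 = 618.94 Wh
Step 2: t = E_discharge / P = 618.94 / 90.1 = 6.869 hr

6.869 hr


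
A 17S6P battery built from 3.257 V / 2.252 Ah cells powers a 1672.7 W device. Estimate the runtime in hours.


Step 1: E_pack = Ns * V_cell * Np * C_cell = 17 * 3.257 * 6 * 2.252 = 748.15 Wh
Step 2: t = E_pack / P = 748.15 / 1672.7 = 0.4473 hr

0.4473 hr


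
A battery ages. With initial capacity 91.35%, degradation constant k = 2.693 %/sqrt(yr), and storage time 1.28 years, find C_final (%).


sqrt(t) = sqrt(1.28) = 1.1314
C_final = 91.35 - 2.693 * 1.1314 = 88.30%

88.30%


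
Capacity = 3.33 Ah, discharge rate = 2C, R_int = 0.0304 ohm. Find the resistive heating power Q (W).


Step 1: I = C_rate * capacity = 2 * 3.33 = 6.66 A
Step 2: Q = I^2 * R = 6.66^2 * 0.0304 = 44.356 * 0.0304 = 1.348 W

1.348 W


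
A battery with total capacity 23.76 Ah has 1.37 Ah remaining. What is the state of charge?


SOC% = 1.37 / 23.76 * 100 = 5.766%

5.766%


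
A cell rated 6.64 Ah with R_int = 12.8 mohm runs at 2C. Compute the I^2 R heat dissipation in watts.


Convert: R = 12.8 mohm = 0.0128 ohm
Step 1: I = C_rate * capacity = 2 * 6.64 = 13.28 A
Step 2: Q = I^2 * R = 13.28^2 * 0.0128 = 176.36 * 0.0128 = 2.257 W

2.257 W


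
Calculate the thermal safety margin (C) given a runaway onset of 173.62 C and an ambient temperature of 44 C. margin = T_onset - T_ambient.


margin = T_onset - T_ambient = 173.62 - 44 = 129.62 C

129.62 C


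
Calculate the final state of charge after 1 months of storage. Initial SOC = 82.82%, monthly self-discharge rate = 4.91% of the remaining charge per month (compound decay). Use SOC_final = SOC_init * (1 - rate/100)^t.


decay = (1 - 4.91/100)^1 = 0.9509
SOC_final = 82.82 * 0.9509 = 78.75%

78.75%


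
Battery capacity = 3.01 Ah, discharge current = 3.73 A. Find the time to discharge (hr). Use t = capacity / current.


t = capacity / current = 3.01 / 3.73 = 0.8070 hr

0.8070 hr


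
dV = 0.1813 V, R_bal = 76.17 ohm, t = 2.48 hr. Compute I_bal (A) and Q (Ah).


First, Ohm's law: I_bal = 0.1813 V / 76.17 ohm = 0.0023802 A
Then Q = I * t = 0.0023802 A * 2.48 hr = 0.005903 Ah

I=0.0023802 A, Q=0.005903 Ah


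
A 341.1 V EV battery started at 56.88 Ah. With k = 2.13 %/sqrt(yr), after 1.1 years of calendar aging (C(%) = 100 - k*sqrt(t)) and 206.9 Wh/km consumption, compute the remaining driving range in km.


Step 1: capacity retention = 100 - 2.13 * sqrt(1.1) = 100 - 2.13 * 1.0488 = 97.766%
Step 2: C_now = 56.88 * 97.766/100 = 55.609 Ah
Step 3: E_pack = V * C_now = 341.1 * 55.609 = 18968 Wh
Step 4: range = E_pack / consumption = 18968 / 206.9 = 91.68 km

91.68 km


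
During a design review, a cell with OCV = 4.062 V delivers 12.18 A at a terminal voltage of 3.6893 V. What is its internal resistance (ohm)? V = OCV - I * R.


R = (OCV - V) / I = (4.062 - 3.6893) / 12.18 = 0.03060 ohm

0.03060 ohm


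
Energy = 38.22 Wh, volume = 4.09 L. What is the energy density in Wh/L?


ED = E / V = 38.22 / 4.09 = 9.345 Wh/L

9.345 Wh/L


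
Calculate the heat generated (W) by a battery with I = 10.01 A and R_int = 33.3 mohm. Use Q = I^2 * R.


Convert: R = 33.3 mohm = 0.0333 ohm
I^2 = 100.2
Q = 100.2 * 0.0333 = 3.337 W

3.337 W


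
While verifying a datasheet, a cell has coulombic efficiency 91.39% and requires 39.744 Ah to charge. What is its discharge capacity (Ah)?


Q_dis = eta/100 * Q_chg = 91.39/100 * 39.744 = 36.32 Ah

36.32 Ah


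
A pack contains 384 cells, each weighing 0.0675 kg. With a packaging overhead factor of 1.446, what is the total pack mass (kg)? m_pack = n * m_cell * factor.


m_pack = n * m_cell * overhead = 384 * 0.0675 * 1.446 = 37.48 kg

37.48 kg


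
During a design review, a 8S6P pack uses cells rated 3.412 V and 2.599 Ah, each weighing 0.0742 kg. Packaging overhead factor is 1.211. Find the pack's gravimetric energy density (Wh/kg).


Step 1: V_pack = 8 * 3.412 = 27.296 V
Step 2: C_pack = 6 * 2.599 = 15.594 Ah
Step 3: E_pack = V_pack * C_pack = 27.296 * 15.594 = 425.65 Wh
Step 4: m_pack = 8 * 6 * 0.0742 * 1.211 = 4.3131 kg
Step 5: ED = E_pack / m_pack = 425.65 / 4.3131 = 98.69 Wh/kg

98.69 Wh/kg


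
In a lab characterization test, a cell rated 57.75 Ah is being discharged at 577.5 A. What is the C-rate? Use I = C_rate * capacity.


Rearranging: C_rate = 577.5 / 57.75 = 10C

10C


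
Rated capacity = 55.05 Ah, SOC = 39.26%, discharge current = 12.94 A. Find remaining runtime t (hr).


Step 1: remaining = SOC/100 * C_total = 39.26/100 * 55.05 = 21.613 Ah
Step 2: t = remaining / I = 21.613 / 12.94 = 1.670 hr

1.670 hr


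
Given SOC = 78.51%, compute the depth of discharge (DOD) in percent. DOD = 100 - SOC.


Complement of SOC: DOD = 100% - 78.51% = 21.49%

21.49%


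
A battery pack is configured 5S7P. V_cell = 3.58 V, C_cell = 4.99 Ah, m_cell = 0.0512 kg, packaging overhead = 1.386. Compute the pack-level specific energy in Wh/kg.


Step 1: V_pack = 5 * 3.58 = 17.9 V
Step 2: C_pack = 7 * 4.99 = 34.93 Ah
Step 3: E_pack = V_pack * C_pack = 17.9 * 34.93 = 625.25 Wh
Step 4: m_pack = 5 * 7 * 0.0512 * 1.386 = 2.4837 kg
Step 5: ED = E_pack / m_pack = 625.25 / 2.4837 = 251.7 Wh/kg

251.7 Wh/kg


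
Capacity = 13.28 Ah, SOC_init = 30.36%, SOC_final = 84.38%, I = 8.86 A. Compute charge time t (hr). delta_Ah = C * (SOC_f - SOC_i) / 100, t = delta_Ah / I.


Step 1: dSOC = 84.38% - 30.36% = 54.02%
Step 2: delta_Ah = 13.28 * 54.02 / 100 = 7.1739 Ah
Step 3: t = 7.1739 / 8.86 = 0.8097 hr

0.8097 hr


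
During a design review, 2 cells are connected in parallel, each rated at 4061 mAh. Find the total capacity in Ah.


Convert: C_cell = 4061 mAh = 4.061 Ah
C_total = 2 * 4.061 = 8.122 Ah

8.122 Ah


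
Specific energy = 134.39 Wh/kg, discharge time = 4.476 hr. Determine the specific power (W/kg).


Specific power = 134.39 Wh/kg / 4.476 hr = 30.02 W/kg

30.02 W/kg


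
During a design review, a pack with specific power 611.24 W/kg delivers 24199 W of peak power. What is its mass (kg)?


m = P / SP = 24199 / 611.24 = 39.59 kg

39.59 kg


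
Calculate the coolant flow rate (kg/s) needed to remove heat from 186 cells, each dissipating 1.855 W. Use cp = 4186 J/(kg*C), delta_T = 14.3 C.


Step 1: Total heat Q = 186 * 1.855 W = 345.03 W
Step 2: denom = cp * dT = 4186 * 14.3 = 59860
Step 3: m_dot = 345.03 / 59860 = 0.005764 kg/s

0.005764 kg/s


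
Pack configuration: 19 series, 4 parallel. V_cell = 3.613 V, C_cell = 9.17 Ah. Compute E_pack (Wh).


E = Ns * Vcell * Np * Ccell = 19 * 3.613 * 4 * 9.17 = 2518 Wh

2518 Wh


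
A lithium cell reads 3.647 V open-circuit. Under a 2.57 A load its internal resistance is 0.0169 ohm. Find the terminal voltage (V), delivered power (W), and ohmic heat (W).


Step 1: V_terminal = OCV - I*R = 3.647 - 2.57 * 0.0169 = 3.6036 V
Step 2: P_out = V_terminal * I = 3.6036 * 2.57 = 9.261 W
Step 3: Q = I^2 * R = 2.57^2 * 0.0169 = 0.1116 W

V=3.6036 V, P=9.261 W, Q=0.1116 W


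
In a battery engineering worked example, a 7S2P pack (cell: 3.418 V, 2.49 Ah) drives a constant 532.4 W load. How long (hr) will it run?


Step 1: E_pack = Ns * V_cell * Np * C_cell = 7 * 3.418 * 2 * 2.49 = 119.15 Wh
Step 2: t = E_pack / P = 119.15 / 532.4 = 0.2238 hr

0.2238 hr


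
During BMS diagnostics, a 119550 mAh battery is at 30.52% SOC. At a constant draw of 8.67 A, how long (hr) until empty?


Convert: C_total = 119550 mAh = 119.55 Ah
Step 1: remaining = SOC/100 * C_total = 30.52/100 * 119.55 = 36.487 Ah
Step 2: t = remaining / I = 36.487 / 8.67 = 4.208 hr

4.208 hr


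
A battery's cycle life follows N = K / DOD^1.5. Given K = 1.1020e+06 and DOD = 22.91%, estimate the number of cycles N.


DOD^1.5 = 109.66
N = K / DOD^1.5 = 1.1020e+06 / 109.66 = 10050

10050 cycles


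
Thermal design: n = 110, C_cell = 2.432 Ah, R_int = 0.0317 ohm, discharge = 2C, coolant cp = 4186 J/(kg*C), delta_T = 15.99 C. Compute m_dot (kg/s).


Step 1: I = 2 * 2.432 = 4.864 A
Step 2: Q_cell = I^2 * R = 4.864^2 * 0.0317 = 0.74997 W
Step 3: Q_total = 110 * 0.74997 = 82.497 W
Step 4: m_dot = Q_total / (cp * dT) = 82.497 / (4186 * 15.99) = 0.001233 kg/s

0.001233 kg/s


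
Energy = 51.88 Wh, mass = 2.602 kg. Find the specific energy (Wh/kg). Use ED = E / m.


Specific energy = 51.88 Wh / 2.602 kg = 19.94 Wh/kg

19.94 Wh/kg


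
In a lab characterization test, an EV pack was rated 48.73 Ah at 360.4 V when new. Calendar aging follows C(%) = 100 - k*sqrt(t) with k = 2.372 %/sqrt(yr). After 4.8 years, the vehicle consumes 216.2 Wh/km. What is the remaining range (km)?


Step 1: capacity retention = 100 - 2.372 * sqrt(4.8) = 100 - 2.372 * 2.1909 = 94.803%
Step 2: C_now = 48.73 * 94.803/100 = 46.198 Ah
Step 3: E_pack = V * C_now = 360.4 * 46.198 = 16650 Wh
Step 4: range = E_pack / consumption = 16650 / 216.2 = 77.01 km

77.01 km


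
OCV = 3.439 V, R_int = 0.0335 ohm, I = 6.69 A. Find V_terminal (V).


IR drop = 6.69 * 0.0335 = 0.22412 V
V = 3.439 - 0.22412 = 3.215 V

3.215 V


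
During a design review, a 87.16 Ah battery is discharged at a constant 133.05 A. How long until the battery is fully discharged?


t = capacity / current = 87.16 / 133.05 = 0.6551 hr

0.6551 hr


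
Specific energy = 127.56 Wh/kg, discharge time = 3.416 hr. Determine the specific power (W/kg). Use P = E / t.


Specific power = 127.56 Wh/kg / 3.416 hr = 37.34 W/kg

37.34 W/kg


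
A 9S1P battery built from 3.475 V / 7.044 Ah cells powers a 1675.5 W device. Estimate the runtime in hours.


Step 1: E_pack = Ns * V_cell * Np * C_cell = 9 * 3.475 * 1 * 7.044 = 220.3 Wh
Step 2: t = E_pack / P = 220.3 / 1675.5 = 0.1315 hr

0.1315 hr


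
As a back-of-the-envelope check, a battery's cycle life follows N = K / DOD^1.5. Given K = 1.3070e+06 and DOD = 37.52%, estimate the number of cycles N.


Step 1: DOD^1.5 = 37.52^1.5 = 229.82
Step 2: N = 1.3070e+06 / 229.82 = 5687 cycles

5687 cycles


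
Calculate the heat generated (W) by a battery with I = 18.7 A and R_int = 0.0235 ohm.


I^2 = 349.69
Q = 349.69 * 0.0235 = 8.218 W

8.218 W


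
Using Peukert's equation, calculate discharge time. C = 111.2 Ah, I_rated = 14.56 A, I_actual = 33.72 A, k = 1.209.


t_rated = C / I_rated = 111.2 / 14.56 = 7.6374 hr
(I_rated/I)^k = (0.43179)^1.209 = 0.36228
t = t_rated * (I_rated/I)^k = 7.6374 * 0.36228 = 2.767 hr

2.767 hr


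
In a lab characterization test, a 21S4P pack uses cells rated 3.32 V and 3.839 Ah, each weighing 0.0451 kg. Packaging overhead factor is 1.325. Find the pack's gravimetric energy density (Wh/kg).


Step 1: V_pack = 21 * 3.32 = 69.72 V
Step 2: C_pack = 4 * 3.839 = 15.356 Ah
Step 3: E_pack = V_pack * C_pack = 69.72 * 15.356 = 1070.6 Wh
Step 4: m_pack = 21 * 4 * 0.0451 * 1.325 = 5.0196 kg
Step 5: ED = E_pack / m_pack = 1070.6 / 5.0196 = 213.3 Wh/kg

213.3 Wh/kg


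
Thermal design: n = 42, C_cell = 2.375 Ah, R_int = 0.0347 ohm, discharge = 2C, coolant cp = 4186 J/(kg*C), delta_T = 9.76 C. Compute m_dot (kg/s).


Step 1: I = 2 * 2.375 = 4.75 A
Step 2: Q_cell = I^2 * R = 4.75^2 * 0.0347 = 0.78292 W
Step 3: Q_total = 42 * 0.78292 = 32.883 W
Step 4: m_dot = Q_total / (cp * dT) = 32.883 / (4186 * 9.76) = 8.049e-04 kg/s

8.049e-04 kg/s


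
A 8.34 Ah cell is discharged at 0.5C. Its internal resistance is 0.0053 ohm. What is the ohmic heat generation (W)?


Step 1: I = C_rate * capacity = 0.5 * 8.34 = 4.17 A
Step 2: Q = I^2 * R = 4.17^2 * 0.0053 = 17.389 * 0.0053 = 0.09216 W

0.09216 W


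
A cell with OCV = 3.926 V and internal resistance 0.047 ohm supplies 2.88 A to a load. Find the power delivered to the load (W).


Step 1: V_terminal = OCV - I*R = 3.926 - 2.88 * 0.047 = 3.7906 V
Step 2: P_out = V_terminal * I = 3.7906 * 2.88 = 10.92 W

10.92 W


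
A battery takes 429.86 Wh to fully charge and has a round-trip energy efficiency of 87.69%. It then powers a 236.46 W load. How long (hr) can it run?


Step 1: E_discharge = eta/100 * E_charge = 87.69/100 * 429.86 = 376.94 Wh
Step 2: t = E_discharge / P = 376.94 / 236.46 = 1.594 hr

1.594 hr


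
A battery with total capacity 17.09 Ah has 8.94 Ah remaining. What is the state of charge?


SOC% = 8.94 / 17.09 * 100 = 52.31%

52.31%


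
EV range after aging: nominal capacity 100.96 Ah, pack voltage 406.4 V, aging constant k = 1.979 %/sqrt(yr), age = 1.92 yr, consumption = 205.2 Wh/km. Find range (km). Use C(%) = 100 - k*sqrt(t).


Step 1: capacity retention = 100 - 1.979 * sqrt(1.92) = 100 - 1.979 * 1.3856 = 97.258%
Step 2: C_now = 100.96 * 97.258/100 = 98.192 Ah
Step 3: E_pack = V * C_now = 406.4 * 98.192 = 39905 Wh
Step 4: range = E_pack / consumption = 39905 / 205.2 = 194.5 km

194.5 km


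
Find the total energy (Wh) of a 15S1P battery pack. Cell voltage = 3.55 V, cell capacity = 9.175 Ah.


V_pack = 15 * 3.55 = 53.25 V
C_pack = 1 * 9.175 = 9.175 Ah
E = V_pack * C_pack = 53.25 * 9.175 = 488.6 Wh

488.6 Wh


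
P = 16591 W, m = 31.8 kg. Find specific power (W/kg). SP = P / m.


SP = P / m = 16591 / 31.8 = 521.7 W/kg

521.7 W/kg


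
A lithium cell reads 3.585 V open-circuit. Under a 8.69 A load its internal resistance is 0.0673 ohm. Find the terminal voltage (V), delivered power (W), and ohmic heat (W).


Step 1: V_terminal = OCV - I*R = 3.585 - 8.69 * 0.0673 = 3.0002 V
Step 2: P_out = V_terminal * I = 3.0002 * 8.69 = 26.07 W
Step 3: Q = I^2 * R = 8.69^2 * 0.0673 = 5.082 W

V=3.0002 V, P=26.07 W, Q=5.082 W


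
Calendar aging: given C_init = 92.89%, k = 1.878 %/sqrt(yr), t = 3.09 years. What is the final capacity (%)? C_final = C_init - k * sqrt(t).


Step 1: sqrt(3.09 yr) = 1.7578
Step 2: drop = 1.878 * 1.7578 = 3.3011
Step 3: C_final = 92.89 - 3.3011 = 89.59%

89.59%


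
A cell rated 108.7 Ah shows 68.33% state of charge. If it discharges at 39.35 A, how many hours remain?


Step 1: remaining = SOC/100 * C_total = 68.33/100 * 108.7 = 74.275 Ah
Step 2: t = remaining / I = 74.275 / 39.35 = 1.888 hr

1.888 hr


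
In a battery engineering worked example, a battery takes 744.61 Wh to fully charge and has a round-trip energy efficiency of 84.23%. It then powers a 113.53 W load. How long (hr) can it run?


Step 1: E_discharge = eta/100 * E_charge = 84.23/100 * 744.61 = 627.19 Wh
Step 2: t = E_discharge / P = 627.19 / 113.53 = 5.524 hr

5.524 hr


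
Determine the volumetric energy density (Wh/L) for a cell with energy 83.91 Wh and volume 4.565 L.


Volumetric ED = 83.91 Wh / 4.565 L = 18.38 Wh/L

18.38 Wh/L


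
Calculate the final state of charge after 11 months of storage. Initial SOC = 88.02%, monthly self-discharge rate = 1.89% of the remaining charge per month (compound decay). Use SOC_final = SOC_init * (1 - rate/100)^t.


decay = (1 - 1.89/100)^11 = 0.81067
SOC_final = 88.02 * 0.81067 = 71.36%

71.36%


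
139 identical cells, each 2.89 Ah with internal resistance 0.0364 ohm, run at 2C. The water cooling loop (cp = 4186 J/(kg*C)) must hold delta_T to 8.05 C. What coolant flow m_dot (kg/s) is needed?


Step 1: I = 2 * 2.89 = 5.78 A
Step 2: Q_cell = I^2 * R = 5.78^2 * 0.0364 = 1.2161 W
Step 3: Q_total = 139 * 1.2161 = 169.04 W
Step 4: m_dot = Q_total / (cp * dT) = 169.04 / (4186 * 8.05) = 0.005016 kg/s

0.005016 kg/s


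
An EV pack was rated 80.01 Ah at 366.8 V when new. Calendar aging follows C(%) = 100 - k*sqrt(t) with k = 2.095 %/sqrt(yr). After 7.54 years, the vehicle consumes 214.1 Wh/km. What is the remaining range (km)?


Step 1: capacity retention = 100 - 2.095 * sqrt(7.54) = 100 - 2.095 * 2.7459 = 94.247%
Step 2: C_now = 80.01 * 94.247/100 = 75.407 Ah
Step 3: E_pack = V * C_now = 366.8 * 75.407 = 27659 Wh
Step 4: range = E_pack / consumption = 27659 / 214.1 = 129.2 km

129.2 km


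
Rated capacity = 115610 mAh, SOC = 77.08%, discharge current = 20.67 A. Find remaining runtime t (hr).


Convert: C_total = 115610 mAh = 115.61 Ah
Step 1: remaining = SOC/100 * C_total = 77.08/100 * 115.61 = 89.112 Ah
Step 2: t = remaining / I = 89.112 / 20.67 = 4.311 hr

4.311 hr


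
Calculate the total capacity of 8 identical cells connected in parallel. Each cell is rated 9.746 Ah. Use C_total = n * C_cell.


C_total = 8 * 9.746 = 77.968 Ah

77.968 Ah


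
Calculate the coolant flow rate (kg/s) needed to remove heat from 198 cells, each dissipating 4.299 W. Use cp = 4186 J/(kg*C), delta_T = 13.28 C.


Step 1: Total heat Q = 198 * 4.299 W = 851.2 W
Step 2: denom = cp * dT = 4186 * 13.28 = 55590
Step 3: m_dot = 851.2 / 55590 = 0.01531 kg/s

0.01531 kg/s


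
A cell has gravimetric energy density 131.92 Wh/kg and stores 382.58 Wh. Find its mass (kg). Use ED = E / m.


m = E / ED = 382.58 / 131.92 = 2.900 kg

2.900 kg


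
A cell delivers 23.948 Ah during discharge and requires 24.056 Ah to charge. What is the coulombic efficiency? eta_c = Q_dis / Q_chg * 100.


Coulombic efficiency = 23.948/24.056 * 100% = 99.55%

99.55%


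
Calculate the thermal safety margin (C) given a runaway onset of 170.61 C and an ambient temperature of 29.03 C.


Safety margin = 170.61 C - 29.03 C = 141.58 C

141.58 C


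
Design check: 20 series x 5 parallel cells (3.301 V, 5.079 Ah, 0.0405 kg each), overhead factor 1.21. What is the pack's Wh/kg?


Step 1: V_pack = 20 * 3.301 = 66.02 V
Step 2: C_pack = 5 * 5.079 = 25.395 Ah
Step 3: E_pack = V_pack * C_pack = 66.02 * 25.395 = 1676.6 Wh
Step 4: m_pack = 20 * 5 * 0.0405 * 1.21 = 4.9005 kg
Step 5: ED = E_pack / m_pack = 1676.6 / 4.9005 = 342.1 Wh/kg

342.1 Wh/kg


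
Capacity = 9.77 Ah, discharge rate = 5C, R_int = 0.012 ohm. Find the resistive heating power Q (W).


Step 1: I = C_rate * capacity = 5 * 9.77 = 48.85 A
Step 2: Q = I^2 * R = 48.85^2 * 0.012 = 2386.3 * 0.012 = 28.64 W

28.64 W


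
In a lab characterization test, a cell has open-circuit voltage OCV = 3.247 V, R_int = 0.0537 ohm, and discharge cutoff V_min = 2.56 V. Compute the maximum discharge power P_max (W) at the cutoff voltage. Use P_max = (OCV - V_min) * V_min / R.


dV = OCV - V_min = 0.687 V (so I_max = dV / R)
P_max = dV * V_min / R = 0.687 * 2.56 / 0.0537 = 32.75 W

32.75 W


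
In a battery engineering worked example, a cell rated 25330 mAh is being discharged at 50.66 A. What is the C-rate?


Convert: capacity = 25330 mAh = 25.33 Ah
C_rate = I / capacity = 50.66 / 25.33 = 2C

2C


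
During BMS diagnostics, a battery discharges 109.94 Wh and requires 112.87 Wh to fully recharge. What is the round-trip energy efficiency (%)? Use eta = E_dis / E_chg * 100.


Round-trip efficiency = 109.94/112.87 * 100% = 97.40%

97.40%


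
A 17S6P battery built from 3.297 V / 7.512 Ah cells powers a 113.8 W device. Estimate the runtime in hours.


Step 1: E_pack = Ns * V_cell * Np * C_cell = 17 * 3.297 * 6 * 7.512 = 2526.2 Wh
Step 2: t = E_pack / P = 2526.2 / 113.8 = 22.20 hr

22.20 hr


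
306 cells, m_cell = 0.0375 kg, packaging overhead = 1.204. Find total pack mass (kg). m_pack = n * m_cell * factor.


m_pack = n * m_cell * overhead = 306 * 0.0375 * 1.204 = 13.82 kg

13.82 kg


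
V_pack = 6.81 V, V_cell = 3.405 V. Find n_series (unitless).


n = V_pack / V_cell = 6.81 / 3.405 = 2

2


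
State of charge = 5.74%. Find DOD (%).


DOD = 100 - SOC = 100 - 5.74 = 94.26%

94.26%


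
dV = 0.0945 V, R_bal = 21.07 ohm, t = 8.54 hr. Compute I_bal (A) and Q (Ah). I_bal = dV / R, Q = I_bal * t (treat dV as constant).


I_bal = dV / R = 0.0945 / 21.07 = 0.004485 A
Q = I_bal * t = 0.004485 * 8.54 = 0.03830 Ah

I=0.004485 A, Q=0.03830 Ah


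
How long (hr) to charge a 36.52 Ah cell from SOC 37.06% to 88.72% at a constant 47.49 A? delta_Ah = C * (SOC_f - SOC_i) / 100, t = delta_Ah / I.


Step 1: dSOC = 88.72% - 37.06% = 51.66%
Step 2: delta_Ah = 36.52 * 51.66 / 100 = 18.866 Ah
Step 3: t = 18.866 / 47.49 = 0.3973 hr

0.3973 hr


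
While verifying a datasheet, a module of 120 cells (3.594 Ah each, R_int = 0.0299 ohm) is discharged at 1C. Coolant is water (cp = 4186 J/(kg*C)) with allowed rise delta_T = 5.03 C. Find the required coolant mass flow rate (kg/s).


Step 1: I = 1 * 3.594 = 3.594 A
Step 2: Q_cell = I^2 * R = 3.594^2 * 0.0299 = 0.38621 W
Step 3: Q_total = 120 * 0.38621 = 46.345 W
Step 4: m_dot = Q_total / (cp * dT) = 46.345 / (4186 * 5.03) = 0.002201 kg/s

0.002201 kg/s


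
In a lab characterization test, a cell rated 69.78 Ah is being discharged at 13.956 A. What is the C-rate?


Rearranging: C_rate = 13.956 / 69.78 = 0.2C

0.2C


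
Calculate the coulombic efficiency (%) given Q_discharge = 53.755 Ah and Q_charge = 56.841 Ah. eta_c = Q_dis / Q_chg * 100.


eta_c = Q_dis / Q_chg * 100 = 53.755 / 56.841 * 100 = 94.57%

94.57%


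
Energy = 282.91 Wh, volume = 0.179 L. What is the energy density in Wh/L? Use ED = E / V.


Volumetric ED = 282.91 Wh / 0.179 L = 1581 Wh/L

1581 Wh/L


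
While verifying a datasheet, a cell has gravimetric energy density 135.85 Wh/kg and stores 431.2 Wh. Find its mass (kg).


m = E / ED = 431.2 / 135.85 = 3.174 kg

3.174 kg


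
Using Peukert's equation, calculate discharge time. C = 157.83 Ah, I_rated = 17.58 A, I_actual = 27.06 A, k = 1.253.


Step 1: t_rated = C / I_rated = 157.83 / 17.58 = 8.9778 hr
Step 2: ratio = 17.58 / 27.06 = 0.64967
Step 3: ratio^k = 0.64967^1.253 = 0.58251
Step 4: t = t_rated * ratio^k = 8.9778 * 0.58251 = 5.230 hr

5.230 hr


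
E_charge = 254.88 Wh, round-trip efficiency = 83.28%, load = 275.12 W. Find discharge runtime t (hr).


Step 1: E_discharge = eta/100 * E_charge = 83.28/100 * 254.88 = 212.26 Wh
Step 2: t = E_discharge / P = 212.26 / 275.12 = 0.7715 hr

0.7715 hr


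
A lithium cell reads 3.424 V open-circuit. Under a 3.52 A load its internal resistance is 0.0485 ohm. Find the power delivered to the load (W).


Step 1: V_terminal = OCV - I*R = 3.424 - 3.52 * 0.0485 = 3.2533 V
Step 2: P_out = V_terminal * I = 3.2533 * 3.52 = 11.45 W

11.45 W


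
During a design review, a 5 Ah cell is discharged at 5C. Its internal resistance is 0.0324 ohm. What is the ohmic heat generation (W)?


Step 1: I = C_rate * capacity = 5 * 5 = 25 A
Step 2: Q = I^2 * R = 25^2 * 0.0324 = 625 * 0.0324 = 20.25 W

20.25 W


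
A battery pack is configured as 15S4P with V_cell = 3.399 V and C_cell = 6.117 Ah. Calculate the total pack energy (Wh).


E = Ns * Vcell * Np * Ccell = 15 * 3.399 * 4 * 6.117 = 1248 Wh

1248 Wh


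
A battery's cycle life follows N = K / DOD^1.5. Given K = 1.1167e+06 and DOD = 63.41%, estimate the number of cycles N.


DOD^1.5 = 504.94
N = K / DOD^1.5 = 1.1167e+06 / 504.94 = 2212

2212 cycles


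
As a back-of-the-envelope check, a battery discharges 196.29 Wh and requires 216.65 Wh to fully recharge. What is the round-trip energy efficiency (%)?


Round-trip efficiency = 196.29/216.65 * 100% = 90.60%

90.60%


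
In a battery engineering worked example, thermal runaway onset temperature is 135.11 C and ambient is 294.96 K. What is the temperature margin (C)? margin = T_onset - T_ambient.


Convert: T_ambient = 294.96 K = 21.81 C
margin = 135.11 - 21.81 = 113.3 C

113.3 C


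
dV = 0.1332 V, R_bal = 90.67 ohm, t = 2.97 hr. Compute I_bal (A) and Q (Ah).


I_bal = dV / R = 0.1332 / 90.67 = 0.0014691 A
Q = I_bal * t = 0.0014691 * 2.97 = 0.004363 Ah

I=0.0014691 A, Q=0.004363 Ah


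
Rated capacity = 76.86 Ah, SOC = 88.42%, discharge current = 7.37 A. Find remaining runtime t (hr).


Step 1: remaining = SOC/100 * C_total = 88.42/100 * 76.86 = 67.96 Ah
Step 2: t = remaining / I = 67.96 / 7.37 = 9.221 hr

9.221 hr


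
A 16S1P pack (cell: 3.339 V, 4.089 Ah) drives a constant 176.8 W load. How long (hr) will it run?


Step 1: E_pack = Ns * V_cell * Np * C_cell = 16 * 3.339 * 1 * 4.089 = 218.45 Wh
Step 2: t = E_pack / P = 218.45 / 176.8 = 1.236 hr

1.236 hr


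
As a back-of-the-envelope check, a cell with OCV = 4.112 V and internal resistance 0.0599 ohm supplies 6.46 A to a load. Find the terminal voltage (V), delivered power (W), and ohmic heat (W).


Step 1: V_terminal = OCV - I*R = 4.112 - 6.46 * 0.0599 = 3.725 V
Step 2: P_out = V_terminal * I = 3.725 * 6.46 = 24.06 W
Step 3: Q = I^2 * R = 6.46^2 * 0.0599 = 2.500 W

V=3.725 V, P=24.06 W, Q=2.500 W


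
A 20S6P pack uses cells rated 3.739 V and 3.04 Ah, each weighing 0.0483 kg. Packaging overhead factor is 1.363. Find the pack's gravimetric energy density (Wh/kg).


Step 1: V_pack = 20 * 3.739 = 74.78 V
Step 2: C_pack = 6 * 3.04 = 18.24 Ah
Step 3: E_pack = V_pack * C_pack = 74.78 * 18.24 = 1364 Wh
Step 4: m_pack = 20 * 6 * 0.0483 * 1.363 = 7.8999 kg
Step 5: ED = E_pack / m_pack = 1364 / 7.8999 = 172.7 Wh/kg

172.7 Wh/kg


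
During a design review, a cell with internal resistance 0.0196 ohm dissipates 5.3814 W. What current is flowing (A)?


I = sqrt(Q / R) = sqrt(5.3814 / 0.0196) = sqrt(274.56) = 16.57 A

16.57 A


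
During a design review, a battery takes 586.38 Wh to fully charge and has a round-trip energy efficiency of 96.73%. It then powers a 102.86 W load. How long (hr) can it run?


Step 1: E_discharge = eta/100 * E_charge = 96.73/100 * 586.38 = 567.21 Wh
Step 2: t = E_discharge / P = 567.21 / 102.86 = 5.514 hr

5.514 hr


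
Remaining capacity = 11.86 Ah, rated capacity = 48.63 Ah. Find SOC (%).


SOC = (remaining / total) * 100 = (11.86 / 48.63) * 100 = 24.39%

24.39%


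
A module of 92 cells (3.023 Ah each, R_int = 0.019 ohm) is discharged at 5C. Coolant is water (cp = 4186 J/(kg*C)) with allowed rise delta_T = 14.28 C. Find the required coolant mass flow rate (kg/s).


Step 1: I = 5 * 3.023 = 15.115 A
Step 2: Q_cell = I^2 * R = 15.115^2 * 0.019 = 4.3408 W
Step 3: Q_total = 92 * 4.3408 = 399.35 W
Step 4: m_dot = Q_total / (cp * dT) = 399.35 / (4186 * 14.28) = 0.006681 kg/s

0.006681 kg/s


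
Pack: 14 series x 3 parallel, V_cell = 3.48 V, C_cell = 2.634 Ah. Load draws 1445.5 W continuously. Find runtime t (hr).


Step 1: E_pack = Ns * V_cell * Np * C_cell = 14 * 3.48 * 3 * 2.634 = 384.99 Wh
Step 2: t = E_pack / P = 384.99 / 1445.5 = 0.2663 hr

0.2663 hr


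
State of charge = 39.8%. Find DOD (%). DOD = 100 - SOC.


Complement of SOC: DOD = 100% - 39.8% = 60.2%

60.2%


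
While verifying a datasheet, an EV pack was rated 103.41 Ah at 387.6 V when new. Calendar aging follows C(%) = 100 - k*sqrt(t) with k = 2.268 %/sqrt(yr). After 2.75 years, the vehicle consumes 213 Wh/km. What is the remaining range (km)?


Step 1: capacity retention = 100 - 2.268 * sqrt(2.75) = 100 - 2.268 * 1.6583 = 96.239%
Step 2: C_now = 103.41 * 96.239/100 = 99.521 Ah
Step 3: E_pack = V * C_now = 387.6 * 99.521 = 38574 Wh
Step 4: range = E_pack / consumption = 38574 / 213 = 181.1 km

181.1 km


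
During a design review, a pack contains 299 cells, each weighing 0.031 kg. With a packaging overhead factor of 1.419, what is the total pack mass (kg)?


Cell mass sum = 299 * 0.031 = 9.269 kg
With overhead 1.419: m_pack = 9.269 * 1.419 = 13.15 kg

13.15 kg


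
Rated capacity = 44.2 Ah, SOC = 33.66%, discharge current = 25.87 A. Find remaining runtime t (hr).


Step 1: remaining = SOC/100 * C_total = 33.66/100 * 44.2 = 14.878 Ah
Step 2: t = remaining / I = 14.878 / 25.87 = 0.5751 hr

0.5751 hr


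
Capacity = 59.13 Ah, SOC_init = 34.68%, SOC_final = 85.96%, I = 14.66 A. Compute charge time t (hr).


delta_Ah = 59.13 * (85.96 - 34.68) / 100 = 30.322 Ah
t = delta_Ah / I = 30.322 / 14.66 = 2.068 hr

2.068 hr
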